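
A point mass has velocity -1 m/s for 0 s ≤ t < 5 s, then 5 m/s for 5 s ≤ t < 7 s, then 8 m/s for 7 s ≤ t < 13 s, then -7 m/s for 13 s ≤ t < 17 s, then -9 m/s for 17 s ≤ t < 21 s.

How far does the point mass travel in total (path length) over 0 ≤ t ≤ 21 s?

127 m

Distance (not displacement) is the total path length: add the absolute areas under v-t.
0–5 s: |-1| × 5 = 5 m
5–7 s: |5| × 2 = 10 m
7–13 s: |8| × 6 = 48 m
13–17 s: |-7| × 4 = 28 m
17–21 s: |-9| × 4 = 36 m
Total distance = 127 m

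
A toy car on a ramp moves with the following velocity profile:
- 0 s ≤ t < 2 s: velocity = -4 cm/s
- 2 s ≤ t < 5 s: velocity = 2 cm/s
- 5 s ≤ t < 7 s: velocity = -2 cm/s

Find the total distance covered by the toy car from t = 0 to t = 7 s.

18 cm

Total distance travelled is ∫|v| dt — sum the magnitudes of each area piece.
0–2 s: |-4| × 2 = 8 cm
2–5 s: |2| × 3 = 6 cm
5–7 s: |-2| × 2 = 4 cm
Total distance = 18 cm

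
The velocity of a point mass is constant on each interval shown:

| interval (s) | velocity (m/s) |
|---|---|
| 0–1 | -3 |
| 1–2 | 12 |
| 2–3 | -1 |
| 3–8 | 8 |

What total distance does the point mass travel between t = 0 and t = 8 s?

Distance (not displacement) is the total path length: add the absolute areas under v-t.
0–1 s: |-3| × 1 = 3 m
1–2 s: |12| × 1 = 12 m
2–3 s: |-1| × 1 = 1 m
3–8 s: |8| × 5 = 40 m
Total distance = 56 m

56 m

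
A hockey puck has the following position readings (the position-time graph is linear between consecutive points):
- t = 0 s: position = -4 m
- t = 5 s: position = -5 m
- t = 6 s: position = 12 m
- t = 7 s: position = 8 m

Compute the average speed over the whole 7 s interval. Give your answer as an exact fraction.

Average speed = (total path length)/(elapsed time); on a piecewise-linear x-t graph the path length is Σ|Δx|.
0–5 s: |Δx| = |-5 − -4| = 1 m
5–6 s: |Δx| = |12 − -5| = 17 m
6–7 s: |Δx| = |8 − 12| = 4 m
Total path = 22 m; average speed = 22/7 = 22/7 m/s.

22/7 m/s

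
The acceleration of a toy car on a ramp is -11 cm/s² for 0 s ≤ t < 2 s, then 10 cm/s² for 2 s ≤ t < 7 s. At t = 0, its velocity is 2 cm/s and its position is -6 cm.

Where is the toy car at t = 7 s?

1 cm

On each constant-a segment, Δv = aΔt and Δx = v₀Δt + ½aΔt²; chain segment to segment.
0–2 s: v starts 2 cm/s; Δx = 2·2 + ½·-11·2² = -18 cm; v ends -20 cm/s.
2–7 s: v starts -20 cm/s; Δx = -20·5 + ½·10·5² = 25 cm; v ends 30 cm/s.
x(7) = -6 + Σ Δx = 1 cm.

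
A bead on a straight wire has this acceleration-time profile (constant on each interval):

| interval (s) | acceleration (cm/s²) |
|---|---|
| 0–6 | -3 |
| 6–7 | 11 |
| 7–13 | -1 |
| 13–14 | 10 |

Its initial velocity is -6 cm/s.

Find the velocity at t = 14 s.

-9 cm/s

Δv equals the area under the a-t graph; then v = v₀ + Δv.
0–6 s: -3 × 6 = -18 cm/s
6–7 s: 11 × 1 = 11 cm/s
7–13 s: -1 × 6 = -6 cm/s
13–14 s: 10 × 1 = 10 cm/s
Δv = -3 cm/s, so v(14) = -6 + (-3) = -9 cm/s.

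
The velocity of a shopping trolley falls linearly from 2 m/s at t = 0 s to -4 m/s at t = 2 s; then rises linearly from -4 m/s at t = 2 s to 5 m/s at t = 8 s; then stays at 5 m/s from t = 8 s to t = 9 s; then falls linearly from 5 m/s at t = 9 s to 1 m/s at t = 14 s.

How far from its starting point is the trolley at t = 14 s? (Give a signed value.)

21 m

Net displacement equals the area under the velocity-time graph (areas below the axis count negative).
0–2 s: ½(2 + -4)(2) = -2 m
2–8 s: ½(-4 + 5)(6) = 3 m
8–9 s: 5 × 1 = 5 m
9–14 s: ½(5 + 1)(5) = 15 m
Net displacement = 21 m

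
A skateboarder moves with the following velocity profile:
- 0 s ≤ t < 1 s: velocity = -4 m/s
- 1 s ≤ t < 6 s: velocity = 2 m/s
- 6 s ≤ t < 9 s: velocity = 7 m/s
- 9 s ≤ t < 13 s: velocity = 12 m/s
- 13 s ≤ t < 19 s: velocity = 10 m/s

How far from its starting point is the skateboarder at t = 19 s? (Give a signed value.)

135 m

Net displacement equals the area under the velocity-time graph (areas below the axis count negative).
0–1 s: -4 × 1 = -4 m
1–6 s: 2 × 5 = 10 m
6–9 s: 7 × 3 = 21 m
9–13 s: 12 × 4 = 48 m
13–19 s: 10 × 6 = 60 m
Net displacement = 135 m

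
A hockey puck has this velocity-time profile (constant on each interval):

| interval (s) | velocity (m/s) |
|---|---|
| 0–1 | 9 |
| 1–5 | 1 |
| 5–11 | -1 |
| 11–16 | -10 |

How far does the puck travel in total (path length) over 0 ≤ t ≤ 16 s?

Total distance travelled is ∫|v| dt — sum the magnitudes of each area piece.
0–1 s: |9| × 1 = 9 m
1–5 s: |1| × 4 = 4 m
5–11 s: |-1| × 6 = 6 m
11–16 s: |-10| × 5 = 50 m
Total distance = 69 m

69 m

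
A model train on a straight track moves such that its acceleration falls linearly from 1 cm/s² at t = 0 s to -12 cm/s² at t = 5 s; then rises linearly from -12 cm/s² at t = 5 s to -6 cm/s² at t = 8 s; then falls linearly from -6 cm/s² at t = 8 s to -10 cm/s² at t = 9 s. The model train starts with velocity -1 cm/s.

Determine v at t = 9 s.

Δv equals the area under the a-t graph; then v = v₀ + Δv.
0–5 s: ½(1 + -12)(5) = -27.5 cm/s
5–8 s: ½(-12 + -6)(3) = -27 cm/s
8–9 s: ½(-6 + -10)(1) = -8 cm/s
Δv = -62.5 cm/s, so v(9) = -1 + (-62.5) = -63.5 cm/s.

-63.5 cm/s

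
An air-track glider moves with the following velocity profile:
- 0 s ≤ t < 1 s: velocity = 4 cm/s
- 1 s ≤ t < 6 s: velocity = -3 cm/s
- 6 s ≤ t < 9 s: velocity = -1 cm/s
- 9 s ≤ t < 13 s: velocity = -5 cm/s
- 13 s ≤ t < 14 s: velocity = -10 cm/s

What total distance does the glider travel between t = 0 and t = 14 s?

52 cm

Distance (not displacement) is the total path length: add the absolute areas under v-t.
0–1 s: |4| × 1 = 4 cm
1–6 s: |-3| × 5 = 15 cm
6–9 s: |-1| × 3 = 3 cm
9–13 s: |-5| × 4 = 20 cm
13–14 s: |-10| × 1 = 10 cm
Total distance = 52 cm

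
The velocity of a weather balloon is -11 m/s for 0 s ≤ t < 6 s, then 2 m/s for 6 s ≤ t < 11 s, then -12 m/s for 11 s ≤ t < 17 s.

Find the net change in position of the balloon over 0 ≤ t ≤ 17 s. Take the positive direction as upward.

-128 m

Net displacement equals the area under the velocity-time graph (areas below the axis count negative).
0–6 s: -11 × 6 = -66 m
6–11 s: 2 × 5 = 10 m
11–17 s: -12 × 6 = -72 m
Net displacement = -128 m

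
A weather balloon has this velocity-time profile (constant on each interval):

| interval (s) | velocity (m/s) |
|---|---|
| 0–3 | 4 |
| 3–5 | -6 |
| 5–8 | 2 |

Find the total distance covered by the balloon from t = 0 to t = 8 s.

30 m

Distance (not displacement) is the total path length: add the absolute areas under v-t.
0–3 s: |4| × 3 = 12 m
3–5 s: |-6| × 2 = 12 m
5–8 s: |2| × 3 = 6 m
Total distance = 30 m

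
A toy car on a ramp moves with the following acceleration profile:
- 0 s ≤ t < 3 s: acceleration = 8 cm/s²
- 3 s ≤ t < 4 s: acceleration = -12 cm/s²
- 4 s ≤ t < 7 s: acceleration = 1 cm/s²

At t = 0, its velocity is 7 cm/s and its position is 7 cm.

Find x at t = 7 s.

On each constant-a segment, Δv = aΔt and Δx = v₀Δt + ½aΔt²; chain segment to segment.
0–3 s: v starts 7 cm/s; Δx = 7·3 + ½·8·3² = 57 cm; v ends 31 cm/s.
3–4 s: v starts 31 cm/s; Δx = 31·1 + ½·-12·1² = 25 cm; v ends 19 cm/s.
4–7 s: v starts 19 cm/s; Δx = 19·3 + ½·1·3² = 61.5 cm; v ends 22 cm/s.
x(7) = 7 + Σ Δx = 150.5 cm.

150.5 cm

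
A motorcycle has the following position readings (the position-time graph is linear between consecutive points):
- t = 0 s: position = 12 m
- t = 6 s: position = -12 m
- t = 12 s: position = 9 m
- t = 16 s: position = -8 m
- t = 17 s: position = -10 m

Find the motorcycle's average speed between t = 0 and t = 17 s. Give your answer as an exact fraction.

64/17 m/s

Average speed = (total path length)/(elapsed time); on a piecewise-linear x-t graph the path length is Σ|Δx|.
0–6 s: |Δx| = |-12 − 12| = 24 m
6–12 s: |Δx| = |9 − -12| = 21 m
12–16 s: |Δx| = |-8 − 9| = 17 m
16–17 s: |Δx| = |-10 − -8| = 2 m
Total path = 64 m; average speed = 64/17 = 64/17 m/s.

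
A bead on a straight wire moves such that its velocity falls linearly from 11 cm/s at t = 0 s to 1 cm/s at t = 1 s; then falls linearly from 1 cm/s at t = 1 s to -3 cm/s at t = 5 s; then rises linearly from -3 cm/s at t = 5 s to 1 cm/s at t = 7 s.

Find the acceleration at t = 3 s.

-1 cm/s²

Acceleration is the slope of the v-t graph on 1–5 s: (-3 − 1)/(5 − 1) = -1 cm/s².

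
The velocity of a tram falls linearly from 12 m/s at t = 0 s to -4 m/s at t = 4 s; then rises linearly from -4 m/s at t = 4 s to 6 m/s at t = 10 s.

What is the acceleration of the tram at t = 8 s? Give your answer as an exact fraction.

5/3 m/s²

Acceleration is the slope of the v-t graph on 4–10 s: (6 − -4)/(10 − 4) = 5/3 m/s².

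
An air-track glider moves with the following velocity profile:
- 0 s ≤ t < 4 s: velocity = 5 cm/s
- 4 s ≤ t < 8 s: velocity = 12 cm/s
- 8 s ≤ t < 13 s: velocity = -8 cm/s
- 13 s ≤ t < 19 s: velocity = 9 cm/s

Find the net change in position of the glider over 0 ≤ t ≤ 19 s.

82 cm

Displacement is the signed area under the v-t curve.
0–4 s: 5 × 4 = 20 cm
4–8 s: 12 × 4 = 48 cm
8–13 s: -8 × 5 = -40 cm
13–19 s: 9 × 6 = 54 cm
Net displacement = 82 cm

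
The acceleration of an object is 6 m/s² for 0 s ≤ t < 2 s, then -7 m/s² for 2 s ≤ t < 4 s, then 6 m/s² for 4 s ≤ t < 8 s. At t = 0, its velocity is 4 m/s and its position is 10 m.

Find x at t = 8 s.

104 m

On each constant-a segment, Δv = aΔt and Δx = v₀Δt + ½aΔt²; chain segment to segment.
0–2 s: v starts 4 m/s; Δx = 4·2 + ½·6·2² = 20 m; v ends 16 m/s.
2–4 s: v starts 16 m/s; Δx = 16·2 + ½·-7·2² = 18 m; v ends 2 m/s.
4–8 s: v starts 2 m/s; Δx = 2·4 + ½·6·4² = 56 m; v ends 26 m/s.
x(8) = 10 + Σ Δx = 104 m.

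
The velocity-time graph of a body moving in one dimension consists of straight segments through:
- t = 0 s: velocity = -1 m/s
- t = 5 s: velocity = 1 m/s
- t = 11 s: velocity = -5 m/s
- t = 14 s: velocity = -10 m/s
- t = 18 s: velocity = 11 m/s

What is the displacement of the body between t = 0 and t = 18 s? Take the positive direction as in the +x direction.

-32.5 m

Net displacement equals the area under the velocity-time graph (areas below the axis count negative).
0–5 s: ½(-1 + 1)(5) = 0 m
5–11 s: ½(1 + -5)(6) = -12 m
11–14 s: ½(-5 + -10)(3) = -22.5 m
14–18 s: ½(-10 + 11)(4) = 2 m
Net displacement = -32.5 m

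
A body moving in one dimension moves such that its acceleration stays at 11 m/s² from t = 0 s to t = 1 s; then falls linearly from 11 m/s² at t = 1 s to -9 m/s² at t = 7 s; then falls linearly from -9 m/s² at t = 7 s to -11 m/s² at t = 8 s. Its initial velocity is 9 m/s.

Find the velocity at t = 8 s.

Δv equals the area under the a-t graph; then v = v₀ + Δv.
0–1 s: 11 × 1 = 11 m/s
1–7 s: ½(11 + -9)(6) = 6 m/s
7–8 s: ½(-9 + -11)(1) = -10 m/s
Δv = 7 m/s, so v(8) = 9 + (7) = 16 m/s.

16 m/s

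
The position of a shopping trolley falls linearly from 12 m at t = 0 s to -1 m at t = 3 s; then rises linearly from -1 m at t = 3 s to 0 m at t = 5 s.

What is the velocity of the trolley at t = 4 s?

Velocity is the slope of the x-t graph on 3–5 s: (0 − -1)/(5 − 3) = 0.5 m/s.

0.5 m/s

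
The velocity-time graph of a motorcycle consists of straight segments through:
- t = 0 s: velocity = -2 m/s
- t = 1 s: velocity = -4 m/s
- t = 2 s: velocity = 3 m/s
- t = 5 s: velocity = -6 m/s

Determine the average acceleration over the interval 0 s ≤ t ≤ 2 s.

Average acceleration = Δv/Δt = (3 − -2)/(2 − 0) = 2.5 m/s².

2.5 m/s²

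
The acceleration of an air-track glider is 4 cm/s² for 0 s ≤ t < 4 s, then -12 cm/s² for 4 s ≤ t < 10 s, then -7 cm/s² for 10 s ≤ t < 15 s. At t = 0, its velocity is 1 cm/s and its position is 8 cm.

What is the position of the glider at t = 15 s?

On each constant-a segment, Δv = aΔt and Δx = v₀Δt + ½aΔt²; chain segment to segment.
0–4 s: v starts 1 cm/s; Δx = 1·4 + ½·4·4² = 36 cm; v ends 17 cm/s.
4–10 s: v starts 17 cm/s; Δx = 17·6 + ½·-12·6² = -114 cm; v ends -55 cm/s.
10–15 s: v starts -55 cm/s; Δx = -55·5 + ½·-7·5² = -362.5 cm; v ends -90 cm/s.
x(15) = 8 + Σ Δx = -432.5 cm.

-432.5 cm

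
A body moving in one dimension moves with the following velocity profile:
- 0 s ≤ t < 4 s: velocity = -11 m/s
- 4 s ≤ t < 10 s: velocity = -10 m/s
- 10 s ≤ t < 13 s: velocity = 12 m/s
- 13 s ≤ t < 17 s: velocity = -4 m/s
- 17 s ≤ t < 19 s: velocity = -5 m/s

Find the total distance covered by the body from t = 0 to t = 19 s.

166 m

Total distance travelled is ∫|v| dt — sum the magnitudes of each area piece.
0–4 s: |-11| × 4 = 44 m
4–10 s: |-10| × 6 = 60 m
10–13 s: |12| × 3 = 36 m
13–17 s: |-4| × 4 = 16 m
17–19 s: |-5| × 2 = 10 m
Total distance = 166 m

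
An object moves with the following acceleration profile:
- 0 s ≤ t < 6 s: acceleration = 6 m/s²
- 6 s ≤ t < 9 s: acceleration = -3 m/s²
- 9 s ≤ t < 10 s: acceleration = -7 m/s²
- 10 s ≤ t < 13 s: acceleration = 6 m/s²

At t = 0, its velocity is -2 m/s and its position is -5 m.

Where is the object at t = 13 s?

On each constant-a segment, Δv = aΔt and Δx = v₀Δt + ½aΔt²; chain segment to segment.
0–6 s: v starts -2 m/s; Δx = -2·6 + ½·6·6² = 96 m; v ends 34 m/s.
6–9 s: v starts 34 m/s; Δx = 34·3 + ½·-3·3² = 88.5 m; v ends 25 m/s.
9–10 s: v starts 25 m/s; Δx = 25·1 + ½·-7·1² = 21.5 m; v ends 18 m/s.
10–13 s: v starts 18 m/s; Δx = 18·3 + ½·6·3² = 81 m; v ends 36 m/s.
x(13) = -5 + Σ Δx = 282 m.

282 m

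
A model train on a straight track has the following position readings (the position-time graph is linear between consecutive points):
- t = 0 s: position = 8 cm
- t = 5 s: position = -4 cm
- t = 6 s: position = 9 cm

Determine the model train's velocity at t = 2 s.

-2.4 cm/s

Velocity is the slope of the x-t graph on 0–5 s: (-4 − 8)/(5 − 0) = -2.4 cm/s.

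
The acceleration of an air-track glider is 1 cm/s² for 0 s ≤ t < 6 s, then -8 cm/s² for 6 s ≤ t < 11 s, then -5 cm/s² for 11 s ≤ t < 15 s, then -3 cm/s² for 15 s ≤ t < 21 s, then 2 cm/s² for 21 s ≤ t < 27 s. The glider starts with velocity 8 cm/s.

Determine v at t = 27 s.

-52 cm/s

Δv equals the area under the a-t graph; then v = v₀ + Δv.
0–6 s: 1 × 6 = 6 cm/s
6–11 s: -8 × 5 = -40 cm/s
11–15 s: -5 × 4 = -20 cm/s
15–21 s: -3 × 6 = -18 cm/s
21–27 s: 2 × 6 = 12 cm/s
Δv = -60 cm/s, so v(27) = 8 + (-60) = -52 cm/s.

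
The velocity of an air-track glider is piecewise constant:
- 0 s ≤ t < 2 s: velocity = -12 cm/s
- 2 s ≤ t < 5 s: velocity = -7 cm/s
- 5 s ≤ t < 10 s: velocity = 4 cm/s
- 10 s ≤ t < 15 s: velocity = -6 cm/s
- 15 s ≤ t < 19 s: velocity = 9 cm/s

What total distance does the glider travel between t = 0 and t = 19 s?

131 cm

Distance (not displacement) is the total path length: add the absolute areas under v-t.
0–2 s: |-12| × 2 = 24 cm
2–5 s: |-7| × 3 = 21 cm
5–10 s: |4| × 5 = 20 cm
10–15 s: |-6| × 5 = 30 cm
15–19 s: |9| × 4 = 36 cm
Total distance = 131 cm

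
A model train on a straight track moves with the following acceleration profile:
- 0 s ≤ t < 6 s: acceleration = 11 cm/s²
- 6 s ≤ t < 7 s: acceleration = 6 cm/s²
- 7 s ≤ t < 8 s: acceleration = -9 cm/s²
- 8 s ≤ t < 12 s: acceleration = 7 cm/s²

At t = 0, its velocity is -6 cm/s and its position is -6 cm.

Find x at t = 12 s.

564.5 cm

On each constant-a segment, Δv = aΔt and Δx = v₀Δt + ½aΔt²; chain segment to segment.
0–6 s: v starts -6 cm/s; Δx = -6·6 + ½·11·6² = 162 cm; v ends 60 cm/s.
6–7 s: v starts 60 cm/s; Δx = 60·1 + ½·6·1² = 63 cm; v ends 66 cm/s.
7–8 s: v starts 66 cm/s; Δx = 66·1 + ½·-9·1² = 61.5 cm; v ends 57 cm/s.
8–12 s: v starts 57 cm/s; Δx = 57·4 + ½·7·4² = 284 cm; v ends 85 cm/s.
x(12) = -6 + Σ Δx = 564.5 cm.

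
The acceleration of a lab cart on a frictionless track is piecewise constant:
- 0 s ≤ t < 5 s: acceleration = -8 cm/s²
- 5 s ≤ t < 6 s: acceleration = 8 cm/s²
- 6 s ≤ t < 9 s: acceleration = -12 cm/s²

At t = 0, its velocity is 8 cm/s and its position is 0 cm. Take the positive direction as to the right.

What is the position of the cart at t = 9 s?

On each constant-a segment, Δv = aΔt and Δx = v₀Δt + ½aΔt²; chain segment to segment.
0–5 s: v starts 8 cm/s; Δx = 8·5 + ½·-8·5² = -60 cm; v ends -32 cm/s.
5–6 s: v starts -32 cm/s; Δx = -32·1 + ½·8·1² = -28 cm; v ends -24 cm/s.
6–9 s: v starts -24 cm/s; Δx = -24·3 + ½·-12·3² = -126 cm; v ends -60 cm/s.
x(9) = 0 + Σ Δx = -214 cm.

-214 cm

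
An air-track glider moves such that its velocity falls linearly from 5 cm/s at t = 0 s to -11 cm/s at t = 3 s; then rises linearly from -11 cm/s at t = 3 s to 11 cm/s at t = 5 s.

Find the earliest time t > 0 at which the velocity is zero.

v changes sign on 0–3 s (from 5 to -11); the graph is linear there, so v = 0 at t = 0 + (-5)·(3 − 0)/(-11 − 5) = 0.9375 s.

t = 0.9375 s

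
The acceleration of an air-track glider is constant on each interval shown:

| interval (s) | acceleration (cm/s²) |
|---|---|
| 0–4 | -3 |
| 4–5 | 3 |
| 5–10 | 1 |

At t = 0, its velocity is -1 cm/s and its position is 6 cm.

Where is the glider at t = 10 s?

On each constant-a segment, Δv = aΔt and Δx = v₀Δt + ½aΔt²; chain segment to segment.
0–4 s: v starts -1 cm/s; Δx = -1·4 + ½·-3·4² = -28 cm; v ends -13 cm/s.
4–5 s: v starts -13 cm/s; Δx = -13·1 + ½·3·1² = -11.5 cm; v ends -10 cm/s.
5–10 s: v starts -10 cm/s; Δx = -10·5 + ½·1·5² = -37.5 cm; v ends -5 cm/s.
x(10) = 6 + Σ Δx = -71 cm.

-71 cm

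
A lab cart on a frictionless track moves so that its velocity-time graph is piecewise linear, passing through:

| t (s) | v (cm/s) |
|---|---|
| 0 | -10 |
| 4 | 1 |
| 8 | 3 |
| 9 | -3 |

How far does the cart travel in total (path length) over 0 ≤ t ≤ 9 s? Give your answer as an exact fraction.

613/22 cm

Distance (not displacement) is the total path length: add the absolute areas under v-t.
0–4 s: v = 0 at t = 40/11 s; triangle areas 200/11 + 2/11 = 202/11 cm
4–8 s: |½(1 + 3)(4)| = 8 cm
8–9 s: v = 0 at t = 8.5 s; triangle areas 0.75 + 0.75 = 1.5 cm
Total distance = 613/22 cm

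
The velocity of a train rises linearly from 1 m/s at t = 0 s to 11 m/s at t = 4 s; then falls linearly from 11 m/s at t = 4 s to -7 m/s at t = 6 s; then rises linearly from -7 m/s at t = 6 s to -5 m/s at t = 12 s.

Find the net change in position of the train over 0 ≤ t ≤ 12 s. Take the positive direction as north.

-8 m

Displacement is the signed area under the v-t curve.
0–4 s: ½(1 + 11)(4) = 24 m
4–6 s: ½(11 + -7)(2) = 4 m
6–12 s: ½(-7 + -5)(6) = -36 m
Net displacement = -8 m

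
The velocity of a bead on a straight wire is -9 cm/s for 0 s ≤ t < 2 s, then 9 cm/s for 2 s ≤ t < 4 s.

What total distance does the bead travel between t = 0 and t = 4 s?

36 cm

Distance (not displacement) is the total path length: add the absolute areas under v-t.
0–2 s: |-9| × 2 = 18 cm
2–4 s: |9| × 2 = 18 cm
Total distance = 36 cm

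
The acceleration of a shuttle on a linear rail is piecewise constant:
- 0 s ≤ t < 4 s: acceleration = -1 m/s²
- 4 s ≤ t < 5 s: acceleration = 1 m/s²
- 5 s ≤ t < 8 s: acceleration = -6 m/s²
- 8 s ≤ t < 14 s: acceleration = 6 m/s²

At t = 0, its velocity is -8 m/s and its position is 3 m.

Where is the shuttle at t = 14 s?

On each constant-a segment, Δv = aΔt and Δx = v₀Δt + ½aΔt²; chain segment to segment.
0–4 s: v starts -8 m/s; Δx = -8·4 + ½·-1·4² = -40 m; v ends -12 m/s.
4–5 s: v starts -12 m/s; Δx = -12·1 + ½·1·1² = -11.5 m; v ends -11 m/s.
5–8 s: v starts -11 m/s; Δx = -11·3 + ½·-6·3² = -60 m; v ends -29 m/s.
8–14 s: v starts -29 m/s; Δx = -29·6 + ½·6·6² = -66 m; v ends 7 m/s.
x(14) = 3 + Σ Δx = -174.5 m.

-174.5 m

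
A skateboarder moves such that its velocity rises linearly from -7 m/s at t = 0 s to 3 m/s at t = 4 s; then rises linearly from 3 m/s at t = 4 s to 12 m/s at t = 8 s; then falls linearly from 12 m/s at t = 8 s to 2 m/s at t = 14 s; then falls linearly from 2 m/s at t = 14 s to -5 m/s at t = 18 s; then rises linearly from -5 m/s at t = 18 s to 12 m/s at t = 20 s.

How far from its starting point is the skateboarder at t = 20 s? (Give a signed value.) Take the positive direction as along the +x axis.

65 m

Displacement is the signed area under the v-t curve.
0–4 s: ½(-7 + 3)(4) = -8 m
4–8 s: ½(3 + 12)(4) = 30 m
8–14 s: ½(12 + 2)(6) = 42 m
14–18 s: ½(2 + -5)(4) = -6 m
18–20 s: ½(-5 + 12)(2) = 7 m
Net displacement = 65 m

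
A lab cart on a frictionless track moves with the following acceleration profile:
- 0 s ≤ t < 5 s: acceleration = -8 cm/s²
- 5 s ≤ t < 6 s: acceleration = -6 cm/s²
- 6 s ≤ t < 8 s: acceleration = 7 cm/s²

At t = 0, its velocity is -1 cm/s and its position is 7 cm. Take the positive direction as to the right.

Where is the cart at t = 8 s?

-222 cm

On each constant-a segment, Δv = aΔt and Δx = v₀Δt + ½aΔt²; chain segment to segment.
0–5 s: v starts -1 cm/s; Δx = -1·5 + ½·-8·5² = -105 cm; v ends -41 cm/s.
5–6 s: v starts -41 cm/s; Δx = -41·1 + ½·-6·1² = -44 cm; v ends -47 cm/s.
6–8 s: v starts -47 cm/s; Δx = -47·2 + ½·7·2² = -80 cm; v ends -33 cm/s.
x(8) = 7 + Σ Δx = -222 cm.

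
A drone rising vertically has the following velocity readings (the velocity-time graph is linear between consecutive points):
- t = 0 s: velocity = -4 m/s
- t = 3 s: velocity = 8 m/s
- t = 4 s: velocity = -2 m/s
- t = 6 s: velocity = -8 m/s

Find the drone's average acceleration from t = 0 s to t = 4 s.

0.5 m/s²

Average acceleration = Δv/Δt = (-2 − -4)/(4 − 0) = 0.5 m/s².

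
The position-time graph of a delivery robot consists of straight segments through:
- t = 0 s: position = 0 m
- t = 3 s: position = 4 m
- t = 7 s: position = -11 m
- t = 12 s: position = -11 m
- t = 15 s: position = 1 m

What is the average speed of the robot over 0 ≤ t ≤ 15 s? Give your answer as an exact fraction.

31/15 m/s

Average speed = (total path length)/(elapsed time); on a piecewise-linear x-t graph the path length is Σ|Δx|.
0–3 s: |Δx| = |4 − 0| = 4 m
3–7 s: |Δx| = |-11 − 4| = 15 m
7–12 s: |Δx| = |-11 − -11| = 0 m
12–15 s: |Δx| = |1 − -11| = 12 m
Total path = 31 m; average speed = 31/15 = 31/15 m/s.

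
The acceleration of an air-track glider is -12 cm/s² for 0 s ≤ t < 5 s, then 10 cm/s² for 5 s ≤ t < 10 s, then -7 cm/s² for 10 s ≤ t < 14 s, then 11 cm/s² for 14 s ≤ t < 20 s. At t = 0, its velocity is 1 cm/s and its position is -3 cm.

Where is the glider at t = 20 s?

On each constant-a segment, Δv = aΔt and Δx = v₀Δt + ½aΔt²; chain segment to segment.
0–5 s: v starts 1 cm/s; Δx = 1·5 + ½·-12·5² = -145 cm; v ends -59 cm/s.
5–10 s: v starts -59 cm/s; Δx = -59·5 + ½·10·5² = -170 cm; v ends -9 cm/s.
10–14 s: v starts -9 cm/s; Δx = -9·4 + ½·-7·4² = -92 cm; v ends -37 cm/s.
14–20 s: v starts -37 cm/s; Δx = -37·6 + ½·11·6² = -24 cm; v ends 29 cm/s.
x(20) = -3 + Σ Δx = -434 cm.

-434 cm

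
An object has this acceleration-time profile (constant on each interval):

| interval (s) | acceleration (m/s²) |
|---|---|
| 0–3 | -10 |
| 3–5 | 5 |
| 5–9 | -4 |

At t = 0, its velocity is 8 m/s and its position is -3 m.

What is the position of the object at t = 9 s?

On each constant-a segment, Δv = aΔt and Δx = v₀Δt + ½aΔt²; chain segment to segment.
0–3 s: v starts 8 m/s; Δx = 8·3 + ½·-10·3² = -21 m; v ends -22 m/s.
3–5 s: v starts -22 m/s; Δx = -22·2 + ½·5·2² = -34 m; v ends -12 m/s.
5–9 s: v starts -12 m/s; Δx = -12·4 + ½·-4·4² = -80 m; v ends -28 m/s.
x(9) = -3 + Σ Δx = -138 m.

-138 m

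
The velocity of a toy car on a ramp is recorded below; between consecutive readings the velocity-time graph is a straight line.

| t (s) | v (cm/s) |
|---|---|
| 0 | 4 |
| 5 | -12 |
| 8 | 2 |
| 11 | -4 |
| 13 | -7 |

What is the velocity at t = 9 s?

0 cm/s

On 8–11 s the graph is linear from 2 to -4 cm/s: v(9) = 2 + (-4 − 2)·(9 − 8)/(11 − 8) = 0 cm/s.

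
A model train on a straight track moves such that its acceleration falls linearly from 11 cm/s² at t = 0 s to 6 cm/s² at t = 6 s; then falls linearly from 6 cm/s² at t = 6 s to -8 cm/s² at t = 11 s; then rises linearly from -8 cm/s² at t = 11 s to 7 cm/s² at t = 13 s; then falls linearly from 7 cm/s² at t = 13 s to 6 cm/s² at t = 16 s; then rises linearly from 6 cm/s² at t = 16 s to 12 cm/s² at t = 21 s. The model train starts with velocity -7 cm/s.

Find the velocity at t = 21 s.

102.5 cm/s

Δv equals the area under the a-t graph; then v = v₀ + Δv.
0–6 s: ½(11 + 6)(6) = 51 cm/s
6–11 s: ½(6 + -8)(5) = -5 cm/s
11–13 s: ½(-8 + 7)(2) = -1 cm/s
13–16 s: ½(7 + 6)(3) = 19.5 cm/s
16–21 s: ½(6 + 12)(5) = 45 cm/s
Δv = 109.5 cm/s, so v(21) = -7 + (109.5) = 102.5 cm/s.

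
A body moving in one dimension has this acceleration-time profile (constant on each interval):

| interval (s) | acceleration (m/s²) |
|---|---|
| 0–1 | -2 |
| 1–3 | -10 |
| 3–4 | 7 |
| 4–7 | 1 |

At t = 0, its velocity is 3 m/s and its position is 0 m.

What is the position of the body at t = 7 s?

On each constant-a segment, Δv = aΔt and Δx = v₀Δt + ½aΔt²; chain segment to segment.
0–1 s: v starts 3 m/s; Δx = 3·1 + ½·-2·1² = 2 m; v ends 1 m/s.
1–3 s: v starts 1 m/s; Δx = 1·2 + ½·-10·2² = -18 m; v ends -19 m/s.
3–4 s: v starts -19 m/s; Δx = -19·1 + ½·7·1² = -15.5 m; v ends -12 m/s.
4–7 s: v starts -12 m/s; Δx = -12·3 + ½·1·3² = -31.5 m; v ends -9 m/s.
x(7) = 0 + Σ Δx = -63 m.

-63 m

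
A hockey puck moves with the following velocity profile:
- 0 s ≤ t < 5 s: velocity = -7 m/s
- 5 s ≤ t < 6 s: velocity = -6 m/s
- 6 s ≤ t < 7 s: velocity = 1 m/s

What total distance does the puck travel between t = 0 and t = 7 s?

Total distance travelled is ∫|v| dt — sum the magnitudes of each area piece.
0–5 s: |-7| × 5 = 35 m
5–6 s: |-6| × 1 = 6 m
6–7 s: |1| × 1 = 1 m
Total distance = 42 m

42 m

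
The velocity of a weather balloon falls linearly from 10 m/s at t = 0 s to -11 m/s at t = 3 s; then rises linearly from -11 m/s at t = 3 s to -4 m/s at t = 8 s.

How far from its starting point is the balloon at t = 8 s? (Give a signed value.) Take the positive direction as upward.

-39 m

Displacement is the signed area under the v-t curve.
0–3 s: ½(10 + -11)(3) = -1.5 m
3–8 s: ½(-11 + -4)(5) = -37.5 m
Net displacement = -39 m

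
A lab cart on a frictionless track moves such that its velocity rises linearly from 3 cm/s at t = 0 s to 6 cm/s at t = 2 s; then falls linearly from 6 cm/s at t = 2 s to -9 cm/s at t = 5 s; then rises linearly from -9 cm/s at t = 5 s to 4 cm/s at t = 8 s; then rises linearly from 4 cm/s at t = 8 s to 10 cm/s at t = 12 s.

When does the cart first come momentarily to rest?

v changes sign on 2–5 s (from 6 to -9); the graph is linear there, so v = 0 at t = 2 + (-6)·(5 − 2)/(-9 − 6) = 3.2 s.

t = 3.2 s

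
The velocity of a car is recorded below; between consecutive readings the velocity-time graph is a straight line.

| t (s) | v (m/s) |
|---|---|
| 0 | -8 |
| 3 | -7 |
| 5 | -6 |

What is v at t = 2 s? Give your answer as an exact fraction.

-22/3 m/s

On 0–3 s the graph is linear from -8 to -7 m/s: v(2) = -8 + (-7 − -8)·(2 − 0)/(3 − 0) = -22/3 m/s.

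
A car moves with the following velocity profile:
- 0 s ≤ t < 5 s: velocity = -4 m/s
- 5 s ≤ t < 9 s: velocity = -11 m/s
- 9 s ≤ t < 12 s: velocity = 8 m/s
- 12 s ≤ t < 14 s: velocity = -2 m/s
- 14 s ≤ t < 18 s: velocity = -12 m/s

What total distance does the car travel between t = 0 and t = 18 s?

Distance (not displacement) is the total path length: add the absolute areas under v-t.
0–5 s: |-4| × 5 = 20 m
5–9 s: |-11| × 4 = 44 m
9–12 s: |8| × 3 = 24 m
12–14 s: |-2| × 2 = 4 m
14–18 s: |-12| × 4 = 48 m
Total distance = 140 m

140 m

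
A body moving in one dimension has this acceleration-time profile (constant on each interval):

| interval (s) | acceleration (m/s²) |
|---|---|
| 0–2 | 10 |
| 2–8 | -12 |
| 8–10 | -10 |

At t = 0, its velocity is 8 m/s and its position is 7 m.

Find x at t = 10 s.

On each constant-a segment, Δv = aΔt and Δx = v₀Δt + ½aΔt²; chain segment to segment.
0–2 s: v starts 8 m/s; Δx = 8·2 + ½·10·2² = 36 m; v ends 28 m/s.
2–8 s: v starts 28 m/s; Δx = 28·6 + ½·-12·6² = -48 m; v ends -44 m/s.
8–10 s: v starts -44 m/s; Δx = -44·2 + ½·-10·2² = -108 m; v ends -64 m/s.
x(10) = 7 + Σ Δx = -113 m.

-113 m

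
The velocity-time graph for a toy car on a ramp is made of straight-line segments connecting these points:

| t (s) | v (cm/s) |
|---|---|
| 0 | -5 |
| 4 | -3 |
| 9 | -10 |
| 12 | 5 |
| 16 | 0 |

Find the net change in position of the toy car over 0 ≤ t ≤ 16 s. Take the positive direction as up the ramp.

Net displacement equals the area under the velocity-time graph (areas below the axis count negative).
0–4 s: ½(-5 + -3)(4) = -16 cm
4–9 s: ½(-3 + -10)(5) = -32.5 cm
9–12 s: ½(-10 + 5)(3) = -7.5 cm
12–16 s: ½(5 + 0)(4) = 10 cm
Net displacement = -46 cm

-46 cm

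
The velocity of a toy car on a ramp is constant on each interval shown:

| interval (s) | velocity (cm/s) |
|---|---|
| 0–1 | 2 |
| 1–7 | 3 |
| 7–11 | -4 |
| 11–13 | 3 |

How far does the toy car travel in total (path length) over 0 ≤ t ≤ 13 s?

Total distance travelled is ∫|v| dt — sum the magnitudes of each area piece.
0–1 s: |2| × 1 = 2 cm
1–7 s: |3| × 6 = 18 cm
7–11 s: |-4| × 4 = 16 cm
11–13 s: |3| × 2 = 6 cm
Total distance = 42 cm

42 cm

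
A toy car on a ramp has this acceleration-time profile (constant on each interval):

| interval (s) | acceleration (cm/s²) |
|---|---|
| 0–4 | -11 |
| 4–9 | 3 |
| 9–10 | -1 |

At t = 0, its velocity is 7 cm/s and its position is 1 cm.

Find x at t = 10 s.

-229 cm

On each constant-a segment, Δv = aΔt and Δx = v₀Δt + ½aΔt²; chain segment to segment.
0–4 s: v starts 7 cm/s; Δx = 7·4 + ½·-11·4² = -60 cm; v ends -37 cm/s.
4–9 s: v starts -37 cm/s; Δx = -37·5 + ½·3·5² = -147.5 cm; v ends -22 cm/s.
9–10 s: v starts -22 cm/s; Δx = -22·1 + ½·-1·1² = -22.5 cm; v ends -23 cm/s.
x(10) = 1 + Σ Δx = -229 cm.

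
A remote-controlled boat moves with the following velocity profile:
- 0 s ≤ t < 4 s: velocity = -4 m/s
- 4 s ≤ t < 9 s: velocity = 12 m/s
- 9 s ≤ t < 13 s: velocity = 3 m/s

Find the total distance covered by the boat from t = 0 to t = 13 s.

88 m

Distance (not displacement) is the total path length: add the absolute areas under v-t.
0–4 s: |-4| × 4 = 16 m
4–9 s: |12| × 5 = 60 m
9–13 s: |3| × 4 = 12 m
Total distance = 88 m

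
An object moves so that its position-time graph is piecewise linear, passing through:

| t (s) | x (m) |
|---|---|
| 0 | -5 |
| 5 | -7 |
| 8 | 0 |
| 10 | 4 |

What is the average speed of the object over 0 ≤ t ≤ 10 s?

1.3 m/s

Average speed = (total path length)/(elapsed time); on a piecewise-linear x-t graph the path length is Σ|Δx|.
0–5 s: |Δx| = |-7 − -5| = 2 m
5–8 s: |Δx| = |0 − -7| = 7 m
8–10 s: |Δx| = |4 − 0| = 4 m
Total path = 13 m; average speed = 13/10 = 1.3 m/s.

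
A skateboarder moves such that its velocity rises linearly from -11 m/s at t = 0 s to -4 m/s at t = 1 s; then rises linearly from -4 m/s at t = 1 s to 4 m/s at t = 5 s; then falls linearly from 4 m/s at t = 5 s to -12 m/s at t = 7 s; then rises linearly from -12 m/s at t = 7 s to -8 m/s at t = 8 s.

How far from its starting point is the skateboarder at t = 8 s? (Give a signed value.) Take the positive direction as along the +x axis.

Displacement is the signed area under the v-t curve.
0–1 s: ½(-11 + -4)(1) = -7.5 m
1–5 s: ½(-4 + 4)(4) = 0 m
5–7 s: ½(4 + -12)(2) = -8 m
7–8 s: ½(-12 + -8)(1) = -10 m
Net displacement = -25.5 m

-25.5 m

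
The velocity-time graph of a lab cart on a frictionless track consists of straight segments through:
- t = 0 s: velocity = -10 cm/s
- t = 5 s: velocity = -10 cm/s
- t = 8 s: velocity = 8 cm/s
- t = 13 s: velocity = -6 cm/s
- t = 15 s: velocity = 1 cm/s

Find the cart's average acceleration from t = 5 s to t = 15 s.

1.1 cm/s²

Average acceleration = Δv/Δt = (1 − -10)/(15 − 5) = 1.1 cm/s².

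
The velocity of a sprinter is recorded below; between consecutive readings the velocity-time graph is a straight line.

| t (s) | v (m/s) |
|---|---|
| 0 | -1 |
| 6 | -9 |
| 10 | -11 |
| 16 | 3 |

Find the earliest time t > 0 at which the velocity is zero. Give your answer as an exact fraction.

v changes sign on 10–16 s (from -11 to 3); the graph is linear there, so v = 0 at t = 10 + (11)·(16 − 10)/(3 − -11) = 103/7 s.

t = 103/7 s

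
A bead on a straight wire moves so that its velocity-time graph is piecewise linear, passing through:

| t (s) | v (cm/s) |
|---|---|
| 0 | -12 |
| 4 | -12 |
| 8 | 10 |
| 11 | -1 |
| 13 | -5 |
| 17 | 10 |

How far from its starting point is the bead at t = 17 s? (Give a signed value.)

Displacement is the signed area under the v-t curve.
0–4 s: -12 × 4 = -48 cm
4–8 s: ½(-12 + 10)(4) = -4 cm
8–11 s: ½(10 + -1)(3) = 13.5 cm
11–13 s: ½(-1 + -5)(2) = -6 cm
13–17 s: ½(-5 + 10)(4) = 10 cm
Net displacement = -34.5 cm

-34.5 cm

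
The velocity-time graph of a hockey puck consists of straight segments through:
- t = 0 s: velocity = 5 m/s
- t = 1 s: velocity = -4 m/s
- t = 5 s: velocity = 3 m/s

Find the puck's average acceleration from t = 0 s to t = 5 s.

Average acceleration = Δv/Δt = (3 − 5)/(5 − 0) = -0.4 m/s².

-0.4 m/s²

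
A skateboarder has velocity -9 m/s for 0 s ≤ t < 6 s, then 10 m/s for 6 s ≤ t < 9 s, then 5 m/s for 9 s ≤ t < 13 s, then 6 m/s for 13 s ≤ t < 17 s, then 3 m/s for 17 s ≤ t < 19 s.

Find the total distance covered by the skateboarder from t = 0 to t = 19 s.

134 m

Total distance travelled is ∫|v| dt — sum the magnitudes of each area piece.
0–6 s: |-9| × 6 = 54 m
6–9 s: |10| × 3 = 30 m
9–13 s: |5| × 4 = 20 m
13–17 s: |6| × 4 = 24 m
17–19 s: |3| × 2 = 6 m
Total distance = 134 m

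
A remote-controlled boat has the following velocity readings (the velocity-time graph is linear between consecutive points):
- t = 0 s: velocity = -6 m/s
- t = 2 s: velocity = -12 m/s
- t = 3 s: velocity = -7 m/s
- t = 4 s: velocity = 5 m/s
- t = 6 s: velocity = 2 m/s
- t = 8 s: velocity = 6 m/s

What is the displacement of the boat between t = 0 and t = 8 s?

Displacement is the signed area under the v-t curve.
0–2 s: ½(-6 + -12)(2) = -18 m
2–3 s: ½(-12 + -7)(1) = -9.5 m
3–4 s: ½(-7 + 5)(1) = -1 m
4–6 s: ½(5 + 2)(2) = 7 m
6–8 s: ½(2 + 6)(2) = 8 m
Net displacement = -13.5 m

-13.5 m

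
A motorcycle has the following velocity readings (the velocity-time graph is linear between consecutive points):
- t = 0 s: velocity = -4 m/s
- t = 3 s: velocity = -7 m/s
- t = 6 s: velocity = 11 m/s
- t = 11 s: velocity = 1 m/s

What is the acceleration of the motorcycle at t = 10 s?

-2 m/s²

Acceleration is the slope of the v-t graph on 6–11 s: (1 − 11)/(11 − 6) = -2 m/s².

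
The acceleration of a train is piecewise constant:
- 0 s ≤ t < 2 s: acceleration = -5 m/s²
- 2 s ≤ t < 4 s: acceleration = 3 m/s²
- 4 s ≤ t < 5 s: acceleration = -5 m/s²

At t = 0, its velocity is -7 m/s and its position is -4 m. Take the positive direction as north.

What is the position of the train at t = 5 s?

-69.5 m

On each constant-a segment, Δv = aΔt and Δx = v₀Δt + ½aΔt²; chain segment to segment.
0–2 s: v starts -7 m/s; Δx = -7·2 + ½·-5·2² = -24 m; v ends -17 m/s.
2–4 s: v starts -17 m/s; Δx = -17·2 + ½·3·2² = -28 m; v ends -11 m/s.
4–5 s: v starts -11 m/s; Δx = -11·1 + ½·-5·1² = -13.5 m; v ends -16 m/s.
x(5) = -4 + Σ Δx = -69.5 m.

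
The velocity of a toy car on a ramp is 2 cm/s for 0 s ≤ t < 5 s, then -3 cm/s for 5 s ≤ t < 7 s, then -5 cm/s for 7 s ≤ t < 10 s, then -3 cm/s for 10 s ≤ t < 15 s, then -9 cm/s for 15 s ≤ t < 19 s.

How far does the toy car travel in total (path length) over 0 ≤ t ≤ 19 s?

82 cm

Distance (not displacement) is the total path length: add the absolute areas under v-t.
0–5 s: |2| × 5 = 10 cm
5–7 s: |-3| × 2 = 6 cm
7–10 s: |-5| × 3 = 15 cm
10–15 s: |-3| × 5 = 15 cm
15–19 s: |-9| × 4 = 36 cm
Total distance = 82 cm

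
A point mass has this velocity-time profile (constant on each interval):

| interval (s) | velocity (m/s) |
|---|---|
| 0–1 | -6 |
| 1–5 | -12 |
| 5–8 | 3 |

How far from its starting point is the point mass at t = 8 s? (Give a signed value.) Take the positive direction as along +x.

Displacement is the signed area under the v-t curve.
0–1 s: -6 × 1 = -6 m
1–5 s: -12 × 4 = -48 m
5–8 s: 3 × 3 = 9 m
Net displacement = -45 m

-45 m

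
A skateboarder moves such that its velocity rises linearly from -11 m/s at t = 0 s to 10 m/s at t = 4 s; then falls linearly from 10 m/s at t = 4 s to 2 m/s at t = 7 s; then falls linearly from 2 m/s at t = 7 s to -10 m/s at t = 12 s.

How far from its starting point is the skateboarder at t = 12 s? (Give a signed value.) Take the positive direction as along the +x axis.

-4 m

Net displacement equals the area under the velocity-time graph (areas below the axis count negative).
0–4 s: ½(-11 + 10)(4) = -2 m
4–7 s: ½(10 + 2)(3) = 18 m
7–12 s: ½(2 + -10)(5) = -20 m
Net displacement = -4 m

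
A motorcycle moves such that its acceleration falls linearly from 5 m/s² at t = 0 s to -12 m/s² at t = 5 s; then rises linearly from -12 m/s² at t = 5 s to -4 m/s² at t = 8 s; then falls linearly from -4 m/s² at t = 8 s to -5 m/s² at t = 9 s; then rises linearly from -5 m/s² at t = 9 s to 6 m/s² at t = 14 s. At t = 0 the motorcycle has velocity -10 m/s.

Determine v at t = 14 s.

-53.5 m/s

Δv equals the area under the a-t graph; then v = v₀ + Δv.
0–5 s: ½(5 + -12)(5) = -17.5 m/s
5–8 s: ½(-12 + -4)(3) = -24 m/s
8–9 s: ½(-4 + -5)(1) = -4.5 m/s
9–14 s: ½(-5 + 6)(5) = 2.5 m/s
Δv = -43.5 m/s, so v(14) = -10 + (-43.5) = -53.5 m/s.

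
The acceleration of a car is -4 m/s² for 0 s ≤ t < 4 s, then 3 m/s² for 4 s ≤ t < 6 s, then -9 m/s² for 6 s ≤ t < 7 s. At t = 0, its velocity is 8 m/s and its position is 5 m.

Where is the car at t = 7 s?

-11.5 m

On each constant-a segment, Δv = aΔt and Δx = v₀Δt + ½aΔt²; chain segment to segment.
0–4 s: v starts 8 m/s; Δx = 8·4 + ½·-4·4² = 0 m; v ends -8 m/s.
4–6 s: v starts -8 m/s; Δx = -8·2 + ½·3·2² = -10 m; v ends -2 m/s.
6–7 s: v starts -2 m/s; Δx = -2·1 + ½·-9·1² = -6.5 m; v ends -11 m/s.
x(7) = 5 + Σ Δx = -11.5 m.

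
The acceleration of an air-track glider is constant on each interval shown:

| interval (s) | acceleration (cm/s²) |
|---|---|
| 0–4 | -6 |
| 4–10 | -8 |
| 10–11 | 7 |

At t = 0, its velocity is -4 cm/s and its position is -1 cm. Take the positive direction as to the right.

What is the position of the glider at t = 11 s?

On each constant-a segment, Δv = aΔt and Δx = v₀Δt + ½aΔt²; chain segment to segment.
0–4 s: v starts -4 cm/s; Δx = -4·4 + ½·-6·4² = -64 cm; v ends -28 cm/s.
4–10 s: v starts -28 cm/s; Δx = -28·6 + ½·-8·6² = -312 cm; v ends -76 cm/s.
10–11 s: v starts -76 cm/s; Δx = -76·1 + ½·7·1² = -72.5 cm; v ends -69 cm/s.
x(11) = -1 + Σ Δx = -449.5 cm.

-449.5 cm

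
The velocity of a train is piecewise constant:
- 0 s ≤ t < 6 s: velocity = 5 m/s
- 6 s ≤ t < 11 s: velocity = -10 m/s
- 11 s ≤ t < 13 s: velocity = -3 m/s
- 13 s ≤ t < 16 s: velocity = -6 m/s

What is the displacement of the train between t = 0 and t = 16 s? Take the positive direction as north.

-44 m

Displacement is the signed area under the v-t curve.
0–6 s: 5 × 6 = 30 m
6–11 s: -10 × 5 = -50 m
11–13 s: -3 × 2 = -6 m
13–16 s: -6 × 3 = -18 m
Net displacement = -44 m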